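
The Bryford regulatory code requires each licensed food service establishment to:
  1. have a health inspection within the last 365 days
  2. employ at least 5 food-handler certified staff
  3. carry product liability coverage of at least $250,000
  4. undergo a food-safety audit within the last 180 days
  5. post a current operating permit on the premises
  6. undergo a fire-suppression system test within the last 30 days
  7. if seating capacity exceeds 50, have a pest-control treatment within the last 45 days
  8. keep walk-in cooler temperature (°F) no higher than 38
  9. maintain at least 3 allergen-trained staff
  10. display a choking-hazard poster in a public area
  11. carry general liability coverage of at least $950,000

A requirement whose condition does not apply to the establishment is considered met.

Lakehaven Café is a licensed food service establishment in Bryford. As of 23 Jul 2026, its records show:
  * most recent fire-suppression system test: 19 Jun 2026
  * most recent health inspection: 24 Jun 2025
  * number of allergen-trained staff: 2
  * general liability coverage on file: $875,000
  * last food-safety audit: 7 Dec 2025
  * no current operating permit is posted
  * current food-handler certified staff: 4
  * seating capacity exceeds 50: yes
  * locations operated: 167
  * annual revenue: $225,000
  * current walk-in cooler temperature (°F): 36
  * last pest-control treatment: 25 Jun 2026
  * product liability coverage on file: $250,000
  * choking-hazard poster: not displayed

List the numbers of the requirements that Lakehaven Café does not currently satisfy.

1, 2, 4, 5, 6, 9, 10, 11

1. health inspection 394 days ago vs limit 365 → not met
2. food-handler certified staff 4 < 5 → not met
3. product liability coverage $250,000 ≥ $250,000 → met
4. food-safety audit 228 days ago vs limit 180 → not met
5. current operating permit absent → not met
6. fire-suppression system test 34 days ago vs limit 30 → not met
7. condition 'seating capacity exceeds 50' holds; pest-control treatment 28 days ago vs limit 45 → met
8. walk-in cooler temperature (°F) 36 ≤ 38 → met
9. allergen-trained staff 2 < 3 → not met
10. choking-hazard poster absent → not met
11. general liability coverage $875,000 < $950,000 → not met
Not met: 1, 2, 4, 5, 6, 9, 10, 11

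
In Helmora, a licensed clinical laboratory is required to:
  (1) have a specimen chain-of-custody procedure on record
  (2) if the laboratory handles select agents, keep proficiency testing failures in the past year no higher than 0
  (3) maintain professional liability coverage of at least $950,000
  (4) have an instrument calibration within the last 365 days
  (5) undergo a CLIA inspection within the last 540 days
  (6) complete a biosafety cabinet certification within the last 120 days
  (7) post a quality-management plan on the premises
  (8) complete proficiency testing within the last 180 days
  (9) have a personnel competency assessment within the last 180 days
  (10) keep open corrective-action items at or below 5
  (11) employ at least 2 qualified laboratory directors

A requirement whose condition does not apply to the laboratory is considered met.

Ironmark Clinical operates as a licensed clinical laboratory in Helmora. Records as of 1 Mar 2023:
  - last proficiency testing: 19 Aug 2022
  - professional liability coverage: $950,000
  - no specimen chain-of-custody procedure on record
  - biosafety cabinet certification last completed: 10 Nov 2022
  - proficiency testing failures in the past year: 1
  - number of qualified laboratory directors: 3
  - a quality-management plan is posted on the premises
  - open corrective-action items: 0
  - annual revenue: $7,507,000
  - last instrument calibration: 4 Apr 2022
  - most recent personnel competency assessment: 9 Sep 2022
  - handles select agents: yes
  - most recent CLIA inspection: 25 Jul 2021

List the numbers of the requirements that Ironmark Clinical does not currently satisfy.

1. specimen chain-of-custody procedure absent → not met
2. condition 'handles select agents' holds; proficiency testing failures in the past year 1 > 0 → not met
3. professional liability coverage $950,000 ≥ $950,000 → met
4. instrument calibration 331 days ago vs limit 365 → met
5. CLIA inspection 584 days ago vs limit 540 → not met
6. biosafety cabinet certification 111 days ago vs limit 120 → met
7. quality-management plan present → met
8. proficiency testing 194 days ago vs limit 180 → not met
9. personnel competency assessment 173 days ago vs limit 180 → met
10. open corrective-action items 0 ≤ 5 → met
11. qualified laboratory directors 3 ≥ 2 → met
Not met: 1, 2, 5, 8

1, 2, 5, 8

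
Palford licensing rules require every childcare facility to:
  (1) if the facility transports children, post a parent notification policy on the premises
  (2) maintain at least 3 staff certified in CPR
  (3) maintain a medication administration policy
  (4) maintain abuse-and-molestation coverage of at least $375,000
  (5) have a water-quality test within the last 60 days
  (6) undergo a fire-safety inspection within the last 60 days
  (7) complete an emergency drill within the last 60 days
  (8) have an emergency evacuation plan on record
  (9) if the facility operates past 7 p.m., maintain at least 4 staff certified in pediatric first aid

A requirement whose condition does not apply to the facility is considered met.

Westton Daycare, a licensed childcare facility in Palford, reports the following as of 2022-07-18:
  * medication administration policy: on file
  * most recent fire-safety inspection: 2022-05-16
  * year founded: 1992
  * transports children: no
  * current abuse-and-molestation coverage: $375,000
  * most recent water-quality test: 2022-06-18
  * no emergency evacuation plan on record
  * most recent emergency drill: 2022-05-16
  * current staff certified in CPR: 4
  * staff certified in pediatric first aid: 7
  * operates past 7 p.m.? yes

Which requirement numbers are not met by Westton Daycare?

6, 7, 8

1. condition 'transports children' does not hold → requirement n/a → met
2. staff certified in CPR 4 ≥ 3 → met
3. medication administration policy present → met
4. abuse-and-molestation coverage $375,000 ≥ $375,000 → met
5. water-quality test 30 days ago vs limit 60 → met
6. fire-safety inspection 63 days ago vs limit 60 → not met
7. emergency drill 63 days ago vs limit 60 → not met
8. emergency evacuation plan absent → not met
9. condition 'operates past 7 p.m.' holds; staff certified in pediatric first aid 7 ≥ 4 → met
Not met: 6, 7, 8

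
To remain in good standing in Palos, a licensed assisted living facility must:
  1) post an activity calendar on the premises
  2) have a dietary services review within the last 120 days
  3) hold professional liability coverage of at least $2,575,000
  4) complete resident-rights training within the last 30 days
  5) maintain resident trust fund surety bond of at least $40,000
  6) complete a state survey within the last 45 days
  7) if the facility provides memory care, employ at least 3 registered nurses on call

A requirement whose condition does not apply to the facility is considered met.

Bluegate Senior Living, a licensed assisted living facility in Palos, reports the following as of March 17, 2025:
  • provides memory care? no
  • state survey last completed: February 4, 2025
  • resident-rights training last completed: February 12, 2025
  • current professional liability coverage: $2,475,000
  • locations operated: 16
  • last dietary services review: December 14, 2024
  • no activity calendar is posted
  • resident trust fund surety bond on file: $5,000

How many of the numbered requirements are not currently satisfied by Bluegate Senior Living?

4

1. activity calendar absent → not met
2. dietary services review 93 days ago vs limit 120 → met
3. professional liability coverage $2,475,000 < $2,575,000 → not met
4. resident-rights training 33 days ago vs limit 30 → not met
5. resident trust fund surety bond $5,000 < $40,000 → not met
6. state survey 41 days ago vs limit 45 → met
7. condition 'provides memory care' does not hold → requirement n/a → met
Not met: 4 of 7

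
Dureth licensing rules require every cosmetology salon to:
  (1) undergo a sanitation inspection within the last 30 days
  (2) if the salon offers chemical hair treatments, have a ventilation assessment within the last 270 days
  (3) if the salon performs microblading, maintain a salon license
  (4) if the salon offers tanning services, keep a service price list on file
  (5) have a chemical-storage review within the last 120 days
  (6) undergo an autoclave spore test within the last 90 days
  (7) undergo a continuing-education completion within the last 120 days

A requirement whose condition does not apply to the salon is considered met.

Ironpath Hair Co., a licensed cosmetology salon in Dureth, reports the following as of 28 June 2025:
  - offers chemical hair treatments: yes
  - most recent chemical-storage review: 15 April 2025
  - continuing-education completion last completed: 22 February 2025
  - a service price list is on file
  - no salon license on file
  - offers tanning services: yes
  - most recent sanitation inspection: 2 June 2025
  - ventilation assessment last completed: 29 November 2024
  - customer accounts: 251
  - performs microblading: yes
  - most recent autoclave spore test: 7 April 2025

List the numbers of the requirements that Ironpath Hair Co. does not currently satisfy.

3, 7

1. sanitation inspection 26 days ago vs limit 30 → met
2. condition 'offers chemical hair treatments' holds; ventilation assessment 211 days ago vs limit 270 → met
3. condition 'performs microblading' holds; salon license absent → not met
4. condition 'offers tanning services' holds; service price list present → met
5. chemical-storage review 74 days ago vs limit 120 → met
6. autoclave spore test 82 days ago vs limit 90 → met
7. continuing-education completion 126 days ago vs limit 120 → not met
Not met: 3, 7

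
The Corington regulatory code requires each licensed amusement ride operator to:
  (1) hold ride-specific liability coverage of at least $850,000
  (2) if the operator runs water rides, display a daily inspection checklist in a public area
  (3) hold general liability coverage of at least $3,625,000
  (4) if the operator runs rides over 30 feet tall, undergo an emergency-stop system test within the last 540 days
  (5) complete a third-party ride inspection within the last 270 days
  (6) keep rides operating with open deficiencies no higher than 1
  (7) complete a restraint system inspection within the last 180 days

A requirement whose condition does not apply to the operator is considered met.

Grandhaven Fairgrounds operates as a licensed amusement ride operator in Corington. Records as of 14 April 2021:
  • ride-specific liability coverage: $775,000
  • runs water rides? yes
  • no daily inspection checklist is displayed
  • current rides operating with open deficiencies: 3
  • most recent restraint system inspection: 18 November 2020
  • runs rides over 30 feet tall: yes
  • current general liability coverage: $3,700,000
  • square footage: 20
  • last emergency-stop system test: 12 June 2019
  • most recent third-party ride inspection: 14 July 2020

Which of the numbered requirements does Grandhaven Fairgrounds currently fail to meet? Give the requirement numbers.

1, 2, 4, 5, 6

1. ride-specific liability coverage $775,000 < $850,000 → not met
2. condition 'runs water rides' holds; daily inspection checklist absent → not met
3. general liability coverage $3,700,000 ≥ $3,625,000 → met
4. condition 'runs rides over 30 feet tall' holds; emergency-stop system test 672 days ago vs limit 540 → not met
5. third-party ride inspection 274 days ago vs limit 270 → not met
6. rides operating with open deficiencies 3 > 1 → not met
7. restraint system inspection 147 days ago vs limit 180 → met
Not met: 1, 2, 4, 5, 6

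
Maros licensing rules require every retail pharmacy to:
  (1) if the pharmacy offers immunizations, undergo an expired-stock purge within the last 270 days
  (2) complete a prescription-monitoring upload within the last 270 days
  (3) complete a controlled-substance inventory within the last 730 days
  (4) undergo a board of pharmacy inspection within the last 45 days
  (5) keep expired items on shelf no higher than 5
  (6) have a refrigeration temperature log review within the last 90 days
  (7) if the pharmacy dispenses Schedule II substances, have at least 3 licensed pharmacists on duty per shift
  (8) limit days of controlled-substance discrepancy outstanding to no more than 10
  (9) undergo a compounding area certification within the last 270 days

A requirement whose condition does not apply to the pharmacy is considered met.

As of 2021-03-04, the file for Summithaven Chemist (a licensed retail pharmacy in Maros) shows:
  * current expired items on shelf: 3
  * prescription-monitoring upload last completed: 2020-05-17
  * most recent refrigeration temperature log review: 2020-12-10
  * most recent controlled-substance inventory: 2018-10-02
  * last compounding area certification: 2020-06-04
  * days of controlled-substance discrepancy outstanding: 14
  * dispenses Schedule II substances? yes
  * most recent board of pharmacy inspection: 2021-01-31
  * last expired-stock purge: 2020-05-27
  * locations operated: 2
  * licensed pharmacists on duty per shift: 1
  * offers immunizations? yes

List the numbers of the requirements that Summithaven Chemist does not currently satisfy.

1. condition 'offers immunizations' holds; expired-stock purge 281 days ago vs limit 270 → not met
2. prescription-monitoring upload 291 days ago vs limit 270 → not met
3. controlled-substance inventory 884 days ago vs limit 730 → not met
4. board of pharmacy inspection 32 days ago vs limit 45 → met
5. expired items on shelf 3 ≤ 5 → met
6. refrigeration temperature log review 84 days ago vs limit 90 → met
7. condition 'dispenses Schedule II substances' holds; licensed pharmacists on duty per shift 1 < 3 → not met
8. days of controlled-substance discrepancy outstanding 14 > 10 → not met
9. compounding area certification 273 days ago vs limit 270 → not met
Not met: 1, 2, 3, 7, 8, 9

1, 2, 3, 7, 8, 9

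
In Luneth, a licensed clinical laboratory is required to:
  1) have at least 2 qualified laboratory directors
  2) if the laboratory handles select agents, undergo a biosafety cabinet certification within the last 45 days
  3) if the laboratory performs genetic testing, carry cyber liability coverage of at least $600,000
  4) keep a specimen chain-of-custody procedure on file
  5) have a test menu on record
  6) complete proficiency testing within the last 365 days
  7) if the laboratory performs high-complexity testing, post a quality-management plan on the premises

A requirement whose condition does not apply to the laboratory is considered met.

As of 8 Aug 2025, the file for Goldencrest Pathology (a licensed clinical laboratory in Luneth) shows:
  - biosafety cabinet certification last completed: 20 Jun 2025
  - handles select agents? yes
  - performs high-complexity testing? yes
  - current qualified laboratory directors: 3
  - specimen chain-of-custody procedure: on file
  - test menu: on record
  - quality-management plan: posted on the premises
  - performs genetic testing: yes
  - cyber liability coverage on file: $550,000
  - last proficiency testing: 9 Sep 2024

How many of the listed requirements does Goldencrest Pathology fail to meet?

1. qualified laboratory directors 3 ≥ 2 → met
2. condition 'handles select agents' holds; biosafety cabinet certification 49 days ago vs limit 45 → not met
3. condition 'performs genetic testing' holds; cyber liability coverage $550,000 < $600,000 → not met
4. specimen chain-of-custody procedure present → met
5. test menu present → met
6. proficiency testing 333 days ago vs limit 365 → met
7. condition 'performs high-complexity testing' holds; quality-management plan present → met
Not met: 2 of 7

2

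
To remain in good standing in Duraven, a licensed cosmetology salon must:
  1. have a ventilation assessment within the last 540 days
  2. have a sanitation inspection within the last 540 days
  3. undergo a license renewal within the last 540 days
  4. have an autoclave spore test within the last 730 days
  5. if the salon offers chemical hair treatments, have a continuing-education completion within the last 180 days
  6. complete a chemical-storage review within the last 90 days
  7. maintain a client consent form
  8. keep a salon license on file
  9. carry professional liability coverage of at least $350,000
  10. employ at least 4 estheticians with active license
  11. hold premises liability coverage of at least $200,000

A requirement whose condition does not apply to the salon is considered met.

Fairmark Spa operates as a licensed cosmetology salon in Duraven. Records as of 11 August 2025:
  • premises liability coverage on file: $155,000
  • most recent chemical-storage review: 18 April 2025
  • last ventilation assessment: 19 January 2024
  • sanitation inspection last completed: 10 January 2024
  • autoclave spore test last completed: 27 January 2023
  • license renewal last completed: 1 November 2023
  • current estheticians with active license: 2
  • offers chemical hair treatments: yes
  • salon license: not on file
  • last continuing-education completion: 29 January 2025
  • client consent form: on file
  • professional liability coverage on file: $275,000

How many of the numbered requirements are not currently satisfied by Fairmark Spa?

1. ventilation assessment 570 days ago vs limit 540 → not met
2. sanitation inspection 579 days ago vs limit 540 → not met
3. license renewal 649 days ago vs limit 540 → not met
4. autoclave spore test 927 days ago vs limit 730 → not met
5. condition 'offers chemical hair treatments' holds; continuing-education completion 194 days ago vs limit 180 → not met
6. chemical-storage review 115 days ago vs limit 90 → not met
7. client consent form present → met
8. salon license absent → not met
9. professional liability coverage $275,000 < $350,000 → not met
10. estheticians with active license 2 < 4 → not met
11. premises liability coverage $155,000 < $200,000 → not met
Not met: 10 of 11

10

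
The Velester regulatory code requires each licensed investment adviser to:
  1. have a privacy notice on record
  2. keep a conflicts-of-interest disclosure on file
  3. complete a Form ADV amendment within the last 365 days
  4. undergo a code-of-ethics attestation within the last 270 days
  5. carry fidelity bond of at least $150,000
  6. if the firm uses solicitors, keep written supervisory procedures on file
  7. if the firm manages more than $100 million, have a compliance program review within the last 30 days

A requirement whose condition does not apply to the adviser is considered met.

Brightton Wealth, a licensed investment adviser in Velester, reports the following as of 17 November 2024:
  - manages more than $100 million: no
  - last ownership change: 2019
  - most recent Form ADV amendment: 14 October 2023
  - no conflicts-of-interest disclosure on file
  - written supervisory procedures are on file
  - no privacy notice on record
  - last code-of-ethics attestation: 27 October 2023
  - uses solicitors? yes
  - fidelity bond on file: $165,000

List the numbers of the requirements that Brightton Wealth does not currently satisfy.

1, 2, 3, 4

1. privacy notice absent → not met
2. conflicts-of-interest disclosure absent → not met
3. Form ADV amendment 400 days ago vs limit 365 → not met
4. code-of-ethics attestation 387 days ago vs limit 270 → not met
5. fidelity bond $165,000 ≥ $150,000 → met
6. condition 'uses solicitors' holds; written supervisory procedures present → met
7. condition 'manages more than $100 million' does not hold → requirement n/a → met
Not met: 1, 2, 3, 4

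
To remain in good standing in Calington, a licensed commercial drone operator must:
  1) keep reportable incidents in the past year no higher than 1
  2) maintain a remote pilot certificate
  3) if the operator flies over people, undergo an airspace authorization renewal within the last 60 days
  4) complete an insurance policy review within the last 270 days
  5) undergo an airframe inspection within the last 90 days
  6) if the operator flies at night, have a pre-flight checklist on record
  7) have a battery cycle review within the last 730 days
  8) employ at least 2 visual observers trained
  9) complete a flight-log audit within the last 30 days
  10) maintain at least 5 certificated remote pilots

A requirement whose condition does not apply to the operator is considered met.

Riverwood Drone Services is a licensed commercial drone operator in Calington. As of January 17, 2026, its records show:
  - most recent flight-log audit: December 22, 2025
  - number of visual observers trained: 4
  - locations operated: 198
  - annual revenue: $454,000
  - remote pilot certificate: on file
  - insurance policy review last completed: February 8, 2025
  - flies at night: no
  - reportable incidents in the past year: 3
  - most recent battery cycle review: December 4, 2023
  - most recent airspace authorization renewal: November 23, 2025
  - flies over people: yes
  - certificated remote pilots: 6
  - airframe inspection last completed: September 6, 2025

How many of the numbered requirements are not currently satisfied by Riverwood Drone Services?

4

1. reportable incidents in the past year 3 > 1 → not met
2. remote pilot certificate present → met
3. condition 'flies over people' holds; airspace authorization renewal 55 days ago vs limit 60 → met
4. insurance policy review 343 days ago vs limit 270 → not met
5. airframe inspection 133 days ago vs limit 90 → not met
6. condition 'flies at night' does not hold → requirement n/a → met
7. battery cycle review 775 days ago vs limit 730 → not met
8. visual observers trained 4 ≥ 2 → met
9. flight-log audit 26 days ago vs limit 30 → met
10. certificated remote pilots 6 ≥ 5 → met
Not met: 4 of 10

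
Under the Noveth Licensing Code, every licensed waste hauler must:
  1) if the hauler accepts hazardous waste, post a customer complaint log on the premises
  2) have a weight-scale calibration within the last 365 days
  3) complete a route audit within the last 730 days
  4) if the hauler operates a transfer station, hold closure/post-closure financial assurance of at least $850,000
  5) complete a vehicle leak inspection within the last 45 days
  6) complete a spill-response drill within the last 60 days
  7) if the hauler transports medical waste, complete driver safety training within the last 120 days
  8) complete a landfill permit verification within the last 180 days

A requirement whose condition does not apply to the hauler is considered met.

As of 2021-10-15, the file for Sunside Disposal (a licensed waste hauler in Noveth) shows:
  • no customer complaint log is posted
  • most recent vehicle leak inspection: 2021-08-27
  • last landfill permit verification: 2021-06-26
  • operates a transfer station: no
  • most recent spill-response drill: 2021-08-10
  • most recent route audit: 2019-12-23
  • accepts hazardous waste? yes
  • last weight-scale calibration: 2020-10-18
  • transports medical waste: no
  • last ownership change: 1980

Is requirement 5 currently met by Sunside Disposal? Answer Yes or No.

No

5. vehicle leak inspection 49 days ago vs limit 45 → not met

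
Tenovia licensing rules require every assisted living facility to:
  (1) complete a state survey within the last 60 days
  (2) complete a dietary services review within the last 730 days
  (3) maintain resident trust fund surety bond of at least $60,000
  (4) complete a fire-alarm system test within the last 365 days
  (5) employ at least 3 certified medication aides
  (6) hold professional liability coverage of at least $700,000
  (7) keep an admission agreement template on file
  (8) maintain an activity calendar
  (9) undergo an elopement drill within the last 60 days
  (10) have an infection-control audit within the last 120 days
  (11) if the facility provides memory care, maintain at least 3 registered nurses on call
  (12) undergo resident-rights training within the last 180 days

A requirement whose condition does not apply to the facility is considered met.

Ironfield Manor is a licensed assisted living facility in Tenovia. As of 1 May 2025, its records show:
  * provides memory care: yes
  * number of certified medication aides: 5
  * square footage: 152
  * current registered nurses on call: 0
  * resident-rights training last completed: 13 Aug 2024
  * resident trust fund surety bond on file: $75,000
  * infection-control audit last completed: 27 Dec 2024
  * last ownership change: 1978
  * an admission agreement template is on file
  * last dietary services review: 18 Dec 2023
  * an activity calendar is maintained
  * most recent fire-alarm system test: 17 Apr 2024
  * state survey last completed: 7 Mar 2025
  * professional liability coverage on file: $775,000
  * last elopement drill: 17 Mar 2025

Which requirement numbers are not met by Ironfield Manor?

1. state survey 55 days ago vs limit 60 → met
2. dietary services review 500 days ago vs limit 730 → met
3. resident trust fund surety bond $75,000 ≥ $60,000 → met
4. fire-alarm system test 379 days ago vs limit 365 → not met
5. certified medication aides 5 ≥ 3 → met
6. professional liability coverage $775,000 ≥ $700,000 → met
7. admission agreement template present → met
8. activity calendar present → met
9. elopement drill 45 days ago vs limit 60 → met
10. infection-control audit 125 days ago vs limit 120 → not met
11. condition 'provides memory care' holds; registered nurses on call 0 < 3 → not met
12. resident-rights training 261 days ago vs limit 180 → not met
Not met: 4, 10, 11, 12

4, 10, 11, 12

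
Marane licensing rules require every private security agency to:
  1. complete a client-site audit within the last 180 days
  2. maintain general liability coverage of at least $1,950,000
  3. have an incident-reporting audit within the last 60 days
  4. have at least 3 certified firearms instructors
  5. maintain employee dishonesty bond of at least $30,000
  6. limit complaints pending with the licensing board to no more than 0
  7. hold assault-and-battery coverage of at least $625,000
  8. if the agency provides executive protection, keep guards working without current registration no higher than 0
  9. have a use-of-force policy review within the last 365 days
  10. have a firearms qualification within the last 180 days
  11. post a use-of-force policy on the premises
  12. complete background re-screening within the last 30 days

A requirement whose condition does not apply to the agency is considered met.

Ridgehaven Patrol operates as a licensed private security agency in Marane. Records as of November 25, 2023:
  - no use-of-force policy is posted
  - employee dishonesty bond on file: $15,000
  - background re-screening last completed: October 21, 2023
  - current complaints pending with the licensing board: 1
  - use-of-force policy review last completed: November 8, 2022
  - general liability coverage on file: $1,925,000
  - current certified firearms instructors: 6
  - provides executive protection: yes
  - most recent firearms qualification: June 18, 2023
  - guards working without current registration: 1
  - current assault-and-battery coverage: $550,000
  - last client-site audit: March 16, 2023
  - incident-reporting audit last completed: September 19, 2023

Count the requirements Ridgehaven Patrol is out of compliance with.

10

1. client-site audit 254 days ago vs limit 180 → not met
2. general liability coverage $1,925,000 < $1,950,000 → not met
3. incident-reporting audit 67 days ago vs limit 60 → not met
4. certified firearms instructors 6 ≥ 3 → met
5. employee dishonesty bond $15,000 < $30,000 → not met
6. complaints pending with the licensing board 1 > 0 → not met
7. assault-and-battery coverage $550,000 < $625,000 → not met
8. condition 'provides executive protection' holds; guards working without current registration 1 > 0 → not met
9. use-of-force policy review 382 days ago vs limit 365 → not met
10. firearms qualification 160 days ago vs limit 180 → met
11. use-of-force policy absent → not met
12. background re-screening 35 days ago vs limit 30 → not met
Not met: 10 of 12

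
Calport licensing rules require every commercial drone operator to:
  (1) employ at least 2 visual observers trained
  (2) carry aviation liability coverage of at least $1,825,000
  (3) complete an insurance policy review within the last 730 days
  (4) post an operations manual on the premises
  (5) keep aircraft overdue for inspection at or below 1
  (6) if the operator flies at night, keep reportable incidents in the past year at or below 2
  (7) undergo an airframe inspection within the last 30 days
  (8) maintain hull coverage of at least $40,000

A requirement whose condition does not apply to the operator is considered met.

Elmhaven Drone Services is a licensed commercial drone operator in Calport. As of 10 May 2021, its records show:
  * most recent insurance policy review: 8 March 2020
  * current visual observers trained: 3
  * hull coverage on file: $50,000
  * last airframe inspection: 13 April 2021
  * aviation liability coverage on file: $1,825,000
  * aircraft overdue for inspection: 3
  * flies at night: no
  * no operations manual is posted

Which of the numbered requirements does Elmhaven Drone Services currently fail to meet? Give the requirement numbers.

4, 5

1. visual observers trained 3 ≥ 2 → met
2. aviation liability coverage $1,825,000 ≥ $1,825,000 → met
3. insurance policy review 428 days ago vs limit 730 → met
4. operations manual absent → not met
5. aircraft overdue for inspection 3 > 1 → not met
6. condition 'flies at night' does not hold → requirement n/a → met
7. airframe inspection 27 days ago vs limit 30 → met
8. hull coverage $50,000 ≥ $40,000 → met
Not met: 4, 5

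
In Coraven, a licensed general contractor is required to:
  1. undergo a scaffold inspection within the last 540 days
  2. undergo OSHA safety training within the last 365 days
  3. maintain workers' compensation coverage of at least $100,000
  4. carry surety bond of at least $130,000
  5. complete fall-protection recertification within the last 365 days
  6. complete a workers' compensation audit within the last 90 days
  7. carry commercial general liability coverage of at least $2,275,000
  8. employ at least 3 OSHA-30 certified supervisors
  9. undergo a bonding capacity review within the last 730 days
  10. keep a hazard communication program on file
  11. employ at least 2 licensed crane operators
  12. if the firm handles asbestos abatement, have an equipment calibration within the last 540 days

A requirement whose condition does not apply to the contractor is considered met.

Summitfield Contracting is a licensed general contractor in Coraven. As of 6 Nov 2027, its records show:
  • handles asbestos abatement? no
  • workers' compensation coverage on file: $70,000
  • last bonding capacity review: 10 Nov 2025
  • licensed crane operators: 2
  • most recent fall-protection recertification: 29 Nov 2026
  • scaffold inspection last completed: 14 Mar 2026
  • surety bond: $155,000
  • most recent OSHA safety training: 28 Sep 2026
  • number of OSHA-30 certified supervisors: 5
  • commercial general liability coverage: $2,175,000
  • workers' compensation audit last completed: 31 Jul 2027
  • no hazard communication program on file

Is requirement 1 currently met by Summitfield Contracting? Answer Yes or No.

1. scaffold inspection 602 days ago vs limit 540 → not met

No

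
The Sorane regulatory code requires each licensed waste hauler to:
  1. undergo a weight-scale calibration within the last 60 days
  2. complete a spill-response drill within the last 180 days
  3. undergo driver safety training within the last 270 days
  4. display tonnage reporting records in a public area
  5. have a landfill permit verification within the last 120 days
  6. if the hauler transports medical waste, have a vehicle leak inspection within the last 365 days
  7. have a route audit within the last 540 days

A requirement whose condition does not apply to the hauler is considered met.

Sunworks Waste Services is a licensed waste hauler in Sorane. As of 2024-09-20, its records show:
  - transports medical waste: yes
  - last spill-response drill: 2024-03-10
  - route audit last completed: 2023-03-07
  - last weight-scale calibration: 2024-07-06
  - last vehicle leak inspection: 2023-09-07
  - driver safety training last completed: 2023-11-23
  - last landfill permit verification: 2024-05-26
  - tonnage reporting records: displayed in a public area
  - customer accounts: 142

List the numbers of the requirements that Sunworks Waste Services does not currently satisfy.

1, 2, 3, 6, 7

1. weight-scale calibration 76 days ago vs limit 60 → not met
2. spill-response drill 194 days ago vs limit 180 → not met
3. driver safety training 302 days ago vs limit 270 → not met
4. tonnage reporting records present → met
5. landfill permit verification 117 days ago vs limit 120 → met
6. condition 'transports medical waste' holds; vehicle leak inspection 379 days ago vs limit 365 → not met
7. route audit 563 days ago vs limit 540 → not met
Not met: 1, 2, 3, 6, 7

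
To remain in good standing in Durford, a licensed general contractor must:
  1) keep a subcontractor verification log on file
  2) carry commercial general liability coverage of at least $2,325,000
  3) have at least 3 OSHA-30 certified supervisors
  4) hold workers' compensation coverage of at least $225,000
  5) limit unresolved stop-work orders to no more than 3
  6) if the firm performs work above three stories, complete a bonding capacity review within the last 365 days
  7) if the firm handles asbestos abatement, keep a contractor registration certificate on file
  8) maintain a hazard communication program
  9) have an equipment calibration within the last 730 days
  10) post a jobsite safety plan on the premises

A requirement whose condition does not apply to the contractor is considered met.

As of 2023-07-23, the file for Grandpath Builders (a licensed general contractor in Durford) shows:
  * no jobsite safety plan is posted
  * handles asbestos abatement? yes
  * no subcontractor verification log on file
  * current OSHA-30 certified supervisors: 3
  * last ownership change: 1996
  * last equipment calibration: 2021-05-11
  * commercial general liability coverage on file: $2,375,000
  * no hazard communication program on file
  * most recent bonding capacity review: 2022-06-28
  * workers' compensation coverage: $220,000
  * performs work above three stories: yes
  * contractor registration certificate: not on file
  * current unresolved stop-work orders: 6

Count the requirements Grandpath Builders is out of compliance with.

1. subcontractor verification log absent → not met
2. commercial general liability coverage $2,375,000 ≥ $2,325,000 → met
3. OSHA-30 certified supervisors 3 ≥ 3 → met
4. workers' compensation coverage $220,000 < $225,000 → not met
5. unresolved stop-work orders 6 > 3 → not met
6. condition 'performs work above three stories' holds; bonding capacity review 390 days ago vs limit 365 → not met
7. condition 'handles asbestos abatement' holds; contractor registration certificate absent → not met
8. hazard communication program absent → not met
9. equipment calibration 803 days ago vs limit 730 → not met
10. jobsite safety plan absent → not met
Not met: 8 of 10

8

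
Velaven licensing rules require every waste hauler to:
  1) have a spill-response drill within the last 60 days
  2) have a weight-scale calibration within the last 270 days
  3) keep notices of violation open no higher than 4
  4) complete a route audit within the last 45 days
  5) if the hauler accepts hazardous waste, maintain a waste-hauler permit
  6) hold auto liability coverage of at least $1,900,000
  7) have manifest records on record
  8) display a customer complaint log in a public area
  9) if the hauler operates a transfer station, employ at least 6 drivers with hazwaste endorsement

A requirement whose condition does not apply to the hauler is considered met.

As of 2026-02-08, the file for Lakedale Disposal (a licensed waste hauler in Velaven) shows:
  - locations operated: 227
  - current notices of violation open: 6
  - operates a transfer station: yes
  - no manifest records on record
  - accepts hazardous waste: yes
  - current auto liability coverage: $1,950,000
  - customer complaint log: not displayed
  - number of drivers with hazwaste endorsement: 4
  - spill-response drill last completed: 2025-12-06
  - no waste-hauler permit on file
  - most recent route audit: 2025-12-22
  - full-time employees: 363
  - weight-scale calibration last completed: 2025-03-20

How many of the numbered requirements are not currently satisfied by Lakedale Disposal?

1. spill-response drill 64 days ago vs limit 60 → not met
2. weight-scale calibration 325 days ago vs limit 270 → not met
3. notices of violation open 6 > 4 → not met
4. route audit 48 days ago vs limit 45 → not met
5. condition 'accepts hazardous waste' holds; waste-hauler permit absent → not met
6. auto liability coverage $1,950,000 ≥ $1,900,000 → met
7. manifest records absent → not met
8. customer complaint log absent → not met
9. condition 'operates a transfer station' holds; drivers with hazwaste endorsement 4 < 6 → not met
Not met: 8 of 9

8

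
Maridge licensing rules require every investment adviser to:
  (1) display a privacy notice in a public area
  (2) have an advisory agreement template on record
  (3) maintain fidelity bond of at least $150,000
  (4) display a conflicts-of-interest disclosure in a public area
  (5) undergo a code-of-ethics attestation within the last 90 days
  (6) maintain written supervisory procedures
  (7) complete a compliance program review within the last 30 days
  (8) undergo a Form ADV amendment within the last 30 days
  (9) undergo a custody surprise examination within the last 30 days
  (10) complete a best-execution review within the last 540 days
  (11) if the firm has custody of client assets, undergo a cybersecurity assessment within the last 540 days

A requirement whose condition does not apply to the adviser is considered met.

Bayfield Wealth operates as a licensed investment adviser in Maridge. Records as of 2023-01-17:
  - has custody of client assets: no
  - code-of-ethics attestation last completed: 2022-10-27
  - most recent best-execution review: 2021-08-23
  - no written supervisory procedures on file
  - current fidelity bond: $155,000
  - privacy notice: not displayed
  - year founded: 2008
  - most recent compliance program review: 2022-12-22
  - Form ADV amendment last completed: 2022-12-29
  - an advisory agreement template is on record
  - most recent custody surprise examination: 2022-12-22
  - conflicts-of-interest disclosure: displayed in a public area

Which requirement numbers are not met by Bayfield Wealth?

1. privacy notice absent → not met
2. advisory agreement template present → met
3. fidelity bond $155,000 ≥ $150,000 → met
4. conflicts-of-interest disclosure present → met
5. code-of-ethics attestation 82 days ago vs limit 90 → met
6. written supervisory procedures absent → not met
7. compliance program review 26 days ago vs limit 30 → met
8. Form ADV amendment 19 days ago vs limit 30 → met
9. custody surprise examination 26 days ago vs limit 30 → met
10. best-execution review 512 days ago vs limit 540 → met
11. condition 'has custody of client assets' does not hold → requirement n/a → met
Not met: 1, 6

1, 6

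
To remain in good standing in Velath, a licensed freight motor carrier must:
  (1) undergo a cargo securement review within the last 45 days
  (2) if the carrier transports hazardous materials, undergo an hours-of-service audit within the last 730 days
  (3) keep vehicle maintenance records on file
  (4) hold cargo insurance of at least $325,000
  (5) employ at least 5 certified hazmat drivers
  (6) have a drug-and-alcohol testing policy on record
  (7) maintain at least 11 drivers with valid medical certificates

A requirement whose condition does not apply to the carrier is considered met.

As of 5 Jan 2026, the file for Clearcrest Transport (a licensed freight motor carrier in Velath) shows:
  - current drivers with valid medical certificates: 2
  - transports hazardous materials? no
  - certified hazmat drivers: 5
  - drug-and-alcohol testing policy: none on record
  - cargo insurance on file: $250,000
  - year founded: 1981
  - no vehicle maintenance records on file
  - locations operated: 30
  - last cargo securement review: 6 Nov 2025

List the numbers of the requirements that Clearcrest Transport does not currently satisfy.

1. cargo securement review 60 days ago vs limit 45 → not met
2. condition 'transports hazardous materials' does not hold → requirement n/a → met
3. vehicle maintenance records absent → not met
4. cargo insurance $250,000 < $325,000 → not met
5. certified hazmat drivers 5 ≥ 5 → met
6. drug-and-alcohol testing policy absent → not met
7. drivers with valid medical certificates 2 < 11 → not met
Not met: 1, 3, 4, 6, 7

1, 3, 4, 6, 7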